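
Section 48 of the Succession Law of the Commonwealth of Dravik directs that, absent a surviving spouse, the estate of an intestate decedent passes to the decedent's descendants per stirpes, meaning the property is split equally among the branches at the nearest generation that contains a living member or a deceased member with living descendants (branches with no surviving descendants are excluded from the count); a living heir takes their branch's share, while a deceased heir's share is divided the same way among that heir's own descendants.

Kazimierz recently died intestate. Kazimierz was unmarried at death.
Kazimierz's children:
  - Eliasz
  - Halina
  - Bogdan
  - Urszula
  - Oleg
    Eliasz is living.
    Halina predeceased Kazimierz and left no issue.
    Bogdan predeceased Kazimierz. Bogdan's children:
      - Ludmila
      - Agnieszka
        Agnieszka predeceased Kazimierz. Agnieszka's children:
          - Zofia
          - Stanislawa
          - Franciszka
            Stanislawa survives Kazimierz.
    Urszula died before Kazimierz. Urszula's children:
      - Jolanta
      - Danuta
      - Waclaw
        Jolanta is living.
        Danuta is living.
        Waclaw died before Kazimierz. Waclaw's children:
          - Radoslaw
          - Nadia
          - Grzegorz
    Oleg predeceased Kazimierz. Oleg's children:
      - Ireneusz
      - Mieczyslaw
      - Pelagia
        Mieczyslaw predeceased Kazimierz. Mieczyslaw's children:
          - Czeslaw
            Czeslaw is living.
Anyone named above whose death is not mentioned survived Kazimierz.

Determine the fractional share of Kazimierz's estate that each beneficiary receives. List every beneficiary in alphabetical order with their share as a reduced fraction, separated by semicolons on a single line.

There is no surviving spouse, so the entire estate passes to Kazimierz's descendants per stirpes.
Halina left no surviving issue, so that branch lapses and is disregarded.
The estate is divided into 4 equal shares of 1/4 among Eliasz, Bogdan, Urszula, Oleg.
Eliasz is living and takes 1/4.
Bogdan predeceased; the 1/4 allotted to Bogdan's branch passes to Bogdan's issue by representation.
The 1/4 is divided into 2 equal shares of 1/8 among Ludmila, Agnieszka.
Ludmila is living and takes 1/8.
Agnieszka predeceased; the 1/8 allotted to Agnieszka's branch passes to Agnieszka's issue by representation.
The 1/8 is divided into 3 equal shares of 1/24 among Zofia, Stanislawa, Franciszka.
Zofia is living and takes 1/24.
Stanislawa is living and takes 1/24.
Franciszka is living and takes 1/24.
Urszula predeceased; the 1/4 allotted to Urszula's branch passes to Urszula's issue by representation.
The 1/4 is divided into 3 equal shares of 1/12 among Jolanta, Danuta, Waclaw.
Jolanta is living and takes 1/12.
Danuta is living and takes 1/12.
Waclaw predeceased; the 1/12 allotted to Waclaw's branch passes to Waclaw's issue by representation.
The 1/12 is divided into 3 equal shares of 1/36 among Radoslaw, Nadia, Grzegorz.
Radoslaw is living and takes 1/36.
Nadia is living and takes 1/36.
Grzegorz is living and takes 1/36.
Oleg predeceased; the 1/4 allotted to Oleg's branch passes to Oleg's issue by representation.
The 1/4 is divided into 3 equal shares of 1/12 among Ireneusz, Mieczyslaw, Pelagia.
Ireneusz is living and takes 1/12.
Mieczyslaw predeceased; the 1/12 allotted to Mieczyslaw's branch passes to Mieczyslaw's issue by representation.
Czeslaw is the sole taker at this level and receives the full 1/12.
Pelagia is living and takes 1/12.

Czeslaw 1/12; Danuta 1/12; Eliasz 1/4; Franciszka 1/24; Grzegorz 1/36; Ireneusz 1/12; Jolanta 1/12; Ludmila 1/8; Nadia 1/36; Pelagia 1/12; Radoslaw 1/36; Stanislawa 1/24; Zofia 1/24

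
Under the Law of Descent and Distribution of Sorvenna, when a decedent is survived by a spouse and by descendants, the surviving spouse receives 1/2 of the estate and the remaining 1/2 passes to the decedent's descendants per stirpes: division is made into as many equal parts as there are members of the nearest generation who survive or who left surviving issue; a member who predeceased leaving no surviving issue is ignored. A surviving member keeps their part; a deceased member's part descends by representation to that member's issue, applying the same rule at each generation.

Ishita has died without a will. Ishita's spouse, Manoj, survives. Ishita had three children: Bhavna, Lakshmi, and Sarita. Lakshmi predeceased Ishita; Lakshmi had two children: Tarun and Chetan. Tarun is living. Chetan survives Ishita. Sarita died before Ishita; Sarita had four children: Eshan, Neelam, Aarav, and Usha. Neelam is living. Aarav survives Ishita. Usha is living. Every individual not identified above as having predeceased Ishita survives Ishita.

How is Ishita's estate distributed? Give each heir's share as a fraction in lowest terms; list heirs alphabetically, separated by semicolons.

Aarav 1/24; Bhavna 1/6; Chetan 1/12; Eshan 1/24; Manoj 1/2; Neelam 1/24; Tarun 1/12; Usha 1/24

Manoj, as surviving spouse, takes 1/2.
The remaining 1/2 passes to Ishita's descendants per stirpes.
The 1/2 is divided into 3 equal shares of 1/6 among Bhavna, Lakshmi, Sarita.
Bhavna is living and takes 1/6.
Lakshmi predeceased; the 1/6 allotted to Lakshmi's branch passes to Lakshmi's issue by representation.
The 1/6 is divided into 2 equal shares of 1/12 among Tarun, Chetan.
Tarun is living and takes 1/12.
Chetan is living and takes 1/12.
Sarita predeceased; the 1/6 allotted to Sarita's branch passes to Sarita's issue by representation.
The 1/6 is divided into 4 equal shares of 1/24 among Eshan, Neelam, Aarav, Usha.
Eshan is living and takes 1/24.
Neelam is living and takes 1/24.
Aarav is living and takes 1/24.
Usha is living and takes 1/24.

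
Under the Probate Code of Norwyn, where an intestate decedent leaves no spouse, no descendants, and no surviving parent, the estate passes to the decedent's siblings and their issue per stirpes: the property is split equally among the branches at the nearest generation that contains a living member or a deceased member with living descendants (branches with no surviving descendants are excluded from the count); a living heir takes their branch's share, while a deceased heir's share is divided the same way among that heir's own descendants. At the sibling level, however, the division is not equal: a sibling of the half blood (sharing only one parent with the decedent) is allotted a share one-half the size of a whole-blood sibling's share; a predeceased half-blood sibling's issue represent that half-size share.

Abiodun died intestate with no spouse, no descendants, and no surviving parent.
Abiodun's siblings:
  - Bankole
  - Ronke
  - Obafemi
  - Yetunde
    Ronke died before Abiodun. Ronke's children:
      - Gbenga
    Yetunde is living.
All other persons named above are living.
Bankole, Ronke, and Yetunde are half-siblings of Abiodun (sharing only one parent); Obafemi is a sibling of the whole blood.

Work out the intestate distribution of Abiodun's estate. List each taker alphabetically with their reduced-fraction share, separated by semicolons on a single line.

Bankole 1/5; Gbenga 1/5; Obafemi 2/5; Yetunde 1/5

No spouse, descendants, or parent survives, so the estate passes to Abiodun's siblings per stirpes.
Half-blood siblings count for one-half the weight of whole-blood siblings at the initial division.
Dividing 1 in proportion to weights (total weight 5/2): Bankole (weight 1/2) → 1/5; Ronke (weight 1/2) → 1/5; Obafemi (weight 1) → 2/5; Yetunde (weight 1/2) → 1/5.
Bankole is living and takes 1/5.
Ronke predeceased; the 1/5 allotted to Ronke's branch passes to Ronke's issue by representation.
Gbenga is the sole taker at this level and receives the full 1/5.
Obafemi is living and takes 2/5.
Yetunde is living and takes 1/5.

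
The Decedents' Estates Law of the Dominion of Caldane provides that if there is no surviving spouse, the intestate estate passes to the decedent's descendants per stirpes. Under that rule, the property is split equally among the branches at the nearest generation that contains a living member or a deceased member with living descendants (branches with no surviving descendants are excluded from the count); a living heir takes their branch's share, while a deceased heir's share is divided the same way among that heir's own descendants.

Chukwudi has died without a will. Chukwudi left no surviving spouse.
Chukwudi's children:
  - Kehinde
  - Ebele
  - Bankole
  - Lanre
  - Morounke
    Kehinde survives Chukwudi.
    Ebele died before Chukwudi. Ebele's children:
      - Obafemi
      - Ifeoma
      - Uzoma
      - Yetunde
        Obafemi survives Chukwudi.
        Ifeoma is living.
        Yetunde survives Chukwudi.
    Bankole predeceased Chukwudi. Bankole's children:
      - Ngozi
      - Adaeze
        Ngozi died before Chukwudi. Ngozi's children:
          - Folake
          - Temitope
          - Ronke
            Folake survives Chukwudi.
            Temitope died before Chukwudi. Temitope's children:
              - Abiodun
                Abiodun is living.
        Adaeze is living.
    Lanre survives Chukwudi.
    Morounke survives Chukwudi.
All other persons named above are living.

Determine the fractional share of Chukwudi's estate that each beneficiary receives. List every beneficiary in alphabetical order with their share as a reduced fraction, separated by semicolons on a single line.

Abiodun 1/30; Adaeze 1/10; Folake 1/30; Ifeoma 1/20; Kehinde 1/5; Lanre 1/5; Morounke 1/5; Obafemi 1/20; Ronke 1/30; Uzoma 1/20; Yetunde 1/20

There is no surviving spouse, so the entire estate passes to Chukwudi's descendants per stirpes.
The estate is divided into 5 equal shares of 1/5 among Kehinde, Ebele, Bankole, Lanre, Morounke.
Kehinde is living and takes 1/5.
Ebele predeceased; the 1/5 allotted to Ebele's branch passes to Ebele's issue by representation.
The 1/5 is divided into 4 equal shares of 1/20 among Obafemi, Ifeoma, Uzoma, Yetunde.
Obafemi is living and takes 1/20.
Ifeoma is living and takes 1/20.
Uzoma is living and takes 1/20.
Yetunde is living and takes 1/20.
Bankole predeceased; the 1/5 allotted to Bankole's branch passes to Bankole's issue by representation.
The 1/5 is divided into 2 equal shares of 1/10 among Ngozi, Adaeze.
Ngozi predeceased; the 1/10 allotted to Ngozi's branch passes to Ngozi's issue by representation.
The 1/10 is divided into 3 equal shares of 1/30 among Folake, Temitope, Ronke.
Folake is living and takes 1/30.
Temitope predeceased; the 1/30 allotted to Temitope's branch passes to Temitope's issue by representation.
Abiodun is the sole taker at this level and receives the full 1/30.
Ronke is living and takes 1/30.
Adaeze is living and takes 1/10.
Lanre is living and takes 1/5.
Morounke is living and takes 1/5.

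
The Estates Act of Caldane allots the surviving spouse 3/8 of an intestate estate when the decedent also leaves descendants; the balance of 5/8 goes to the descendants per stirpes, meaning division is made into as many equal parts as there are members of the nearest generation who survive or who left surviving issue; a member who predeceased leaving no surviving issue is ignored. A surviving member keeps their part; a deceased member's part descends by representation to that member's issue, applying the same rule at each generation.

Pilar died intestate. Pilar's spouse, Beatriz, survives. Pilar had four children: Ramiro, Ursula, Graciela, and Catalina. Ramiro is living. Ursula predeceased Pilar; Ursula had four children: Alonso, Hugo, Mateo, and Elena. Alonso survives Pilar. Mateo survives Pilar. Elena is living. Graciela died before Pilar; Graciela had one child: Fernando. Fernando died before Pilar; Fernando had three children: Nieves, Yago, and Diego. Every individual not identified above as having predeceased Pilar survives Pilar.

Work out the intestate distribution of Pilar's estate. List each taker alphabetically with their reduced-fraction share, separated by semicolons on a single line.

Alonso 5/128; Beatriz 3/8; Catalina 5/32; Diego 5/96; Elena 5/128; Hugo 5/128; Mateo 5/128; Nieves 5/96; Ramiro 5/32; Yago 5/96

Beatriz, as surviving spouse, takes 3/8.
The remaining 5/8 passes to Pilar's descendants per stirpes.
The 5/8 is divided into 4 equal shares of 5/32 among Ramiro, Ursula, Graciela, Catalina.
Ramiro is living and takes 5/32.
Ursula predeceased; the 5/32 allotted to Ursula's branch passes to Ursula's issue by representation.
The 5/32 is divided into 4 equal shares of 5/128 among Alonso, Hugo, Mateo, Elena.
Alonso is living and takes 5/128.
Hugo is living and takes 5/128.
Mateo is living and takes 5/128.
Elena is living and takes 5/128.
Graciela predeceased; the 5/32 allotted to Graciela's branch passes to Graciela's issue by representation.
Fernando's line is the sole branch at this level, so the full 5/32 passes to Fernando's issue by representation.
The 5/32 is divided into 3 equal shares of 5/96 among Nieves, Yago, Diego.
Nieves is living and takes 5/96.
Yago is living and takes 5/96.
Diego is living and takes 5/96.
Catalina is living and takes 5/32.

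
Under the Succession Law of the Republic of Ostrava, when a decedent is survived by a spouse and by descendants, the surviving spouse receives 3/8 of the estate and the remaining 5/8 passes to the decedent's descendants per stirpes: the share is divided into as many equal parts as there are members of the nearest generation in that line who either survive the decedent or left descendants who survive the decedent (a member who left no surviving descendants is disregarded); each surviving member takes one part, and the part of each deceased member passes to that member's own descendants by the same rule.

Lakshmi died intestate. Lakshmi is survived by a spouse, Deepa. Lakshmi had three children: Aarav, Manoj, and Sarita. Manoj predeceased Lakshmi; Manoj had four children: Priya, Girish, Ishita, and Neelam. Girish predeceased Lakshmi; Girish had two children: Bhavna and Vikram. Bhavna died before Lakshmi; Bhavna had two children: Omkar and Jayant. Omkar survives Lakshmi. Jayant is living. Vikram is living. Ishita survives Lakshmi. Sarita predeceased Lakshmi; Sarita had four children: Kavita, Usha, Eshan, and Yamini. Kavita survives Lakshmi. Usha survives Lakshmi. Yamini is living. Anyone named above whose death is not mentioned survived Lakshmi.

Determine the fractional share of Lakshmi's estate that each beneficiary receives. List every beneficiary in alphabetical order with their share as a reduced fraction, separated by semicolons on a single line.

Aarav 5/24; Deepa 3/8; Eshan 5/96; Ishita 5/96; Jayant 5/384; Kavita 5/96; Neelam 5/96; Omkar 5/384; Priya 5/96; Usha 5/96; Vikram 5/192; Yamini 5/96

Deepa, as surviving spouse, takes 3/8.
The remaining 5/8 passes to Lakshmi's descendants per stirpes.
The 5/8 is divided into 3 equal shares of 5/24 among Aarav, Manoj, Sarita.
Aarav is living and takes 5/24.
Manoj predeceased; the 5/24 allotted to Manoj's branch passes to Manoj's issue by representation.
The 5/24 is divided into 4 equal shares of 5/96 among Priya, Girish, Ishita, Neelam.
Priya is living and takes 5/96.
Girish predeceased; the 5/96 allotted to Girish's branch passes to Girish's issue by representation.
The 5/96 is divided into 2 equal shares of 5/192 among Bhavna, Vikram.
Bhavna predeceased; the 5/192 allotted to Bhavna's branch passes to Bhavna's issue by representation.
The 5/192 is divided into 2 equal shares of 5/384 among Omkar, Jayant.
Omkar is living and takes 5/384.
Jayant is living and takes 5/384.
Vikram is living and takes 5/192.
Ishita is living and takes 5/96.
Neelam is living and takes 5/96.
Sarita predeceased; the 5/24 allotted to Sarita's branch passes to Sarita's issue by representation.
The 5/24 is divided into 4 equal shares of 5/96 among Kavita, Usha, Eshan, Yamini.
Kavita is living and takes 5/96.
Usha is living and takes 5/96.
Eshan is living and takes 5/96.
Yamini is living and takes 5/96.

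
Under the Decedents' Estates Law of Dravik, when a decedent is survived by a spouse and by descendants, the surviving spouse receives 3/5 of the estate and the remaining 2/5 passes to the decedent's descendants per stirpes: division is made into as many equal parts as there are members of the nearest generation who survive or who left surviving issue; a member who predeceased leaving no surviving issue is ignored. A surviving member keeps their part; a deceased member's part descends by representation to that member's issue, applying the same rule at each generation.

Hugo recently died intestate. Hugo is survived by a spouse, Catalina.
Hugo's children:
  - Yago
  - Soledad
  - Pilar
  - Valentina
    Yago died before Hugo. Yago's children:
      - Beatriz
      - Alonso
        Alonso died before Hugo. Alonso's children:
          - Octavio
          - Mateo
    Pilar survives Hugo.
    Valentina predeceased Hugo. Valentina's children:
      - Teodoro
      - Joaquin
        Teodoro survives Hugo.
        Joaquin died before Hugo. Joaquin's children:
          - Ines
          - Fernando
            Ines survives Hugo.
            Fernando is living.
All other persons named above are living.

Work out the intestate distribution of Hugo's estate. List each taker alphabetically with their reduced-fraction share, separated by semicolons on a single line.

Beatriz 1/20; Catalina 3/5; Fernando 1/40; Ines 1/40; Mateo 1/40; Octavio 1/40; Pilar 1/10; Soledad 1/10; Teodoro 1/20

Catalina, as surviving spouse, takes 3/5.
The remaining 2/5 passes to Hugo's descendants per stirpes.
The 2/5 is divided into 4 equal shares of 1/10 among Yago, Soledad, Pilar, Valentina.
Yago predeceased; the 1/10 allotted to Yago's branch passes to Yago's issue by representation.
The 1/10 is divided into 2 equal shares of 1/20 among Beatriz, Alonso.
Beatriz is living and takes 1/20.
Alonso predeceased; the 1/20 allotted to Alonso's branch passes to Alonso's issue by representation.
The 1/20 is divided into 2 equal shares of 1/40 among Octavio, Mateo.
Octavio is living and takes 1/40.
Mateo is living and takes 1/40.
Soledad is living and takes 1/10.
Pilar is living and takes 1/10.
Valentina predeceased; the 1/10 allotted to Valentina's branch passes to Valentina's issue by representation.
The 1/10 is divided into 2 equal shares of 1/20 among Teodoro, Joaquin.
Teodoro is living and takes 1/20.
Joaquin predeceased; the 1/20 allotted to Joaquin's branch passes to Joaquin's issue by representation.
The 1/20 is divided into 2 equal shares of 1/40 among Ines, Fernando.
Ines is living and takes 1/40.
Fernando is living and takes 1/40.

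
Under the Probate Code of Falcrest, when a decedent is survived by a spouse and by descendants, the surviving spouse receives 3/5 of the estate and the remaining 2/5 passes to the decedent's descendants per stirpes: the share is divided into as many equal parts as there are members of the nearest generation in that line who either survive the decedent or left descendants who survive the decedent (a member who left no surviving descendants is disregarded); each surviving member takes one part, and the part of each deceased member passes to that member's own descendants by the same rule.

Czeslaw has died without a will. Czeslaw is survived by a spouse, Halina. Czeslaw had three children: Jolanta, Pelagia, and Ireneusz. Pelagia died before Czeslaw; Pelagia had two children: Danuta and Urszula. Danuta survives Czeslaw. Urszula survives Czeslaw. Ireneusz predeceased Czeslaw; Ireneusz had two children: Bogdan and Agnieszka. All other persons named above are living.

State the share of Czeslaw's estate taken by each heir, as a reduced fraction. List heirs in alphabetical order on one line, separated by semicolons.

Agnieszka 1/15; Bogdan 1/15; Danuta 1/15; Halina 3/5; Jolanta 2/15; Urszula 1/15

Halina, as surviving spouse, takes 3/5.
The remaining 2/5 passes to Czeslaw's descendants per stirpes.
The 2/5 is divided into 3 equal shares of 2/15 among Jolanta, Pelagia, Ireneusz.
Jolanta is living and takes 2/15.
Pelagia predeceased; the 2/15 allotted to Pelagia's branch passes to Pelagia's issue by representation.
The 2/15 is divided into 2 equal shares of 1/15 among Danuta, Urszula.
Danuta is living and takes 1/15.
Urszula is living and takes 1/15.
Ireneusz predeceased; the 2/15 allotted to Ireneusz's branch passes to Ireneusz's issue by representation.
The 2/15 is divided into 2 equal shares of 1/15 among Bogdan, Agnieszka.
Bogdan is living and takes 1/15.
Agnieszka is living and takes 1/15.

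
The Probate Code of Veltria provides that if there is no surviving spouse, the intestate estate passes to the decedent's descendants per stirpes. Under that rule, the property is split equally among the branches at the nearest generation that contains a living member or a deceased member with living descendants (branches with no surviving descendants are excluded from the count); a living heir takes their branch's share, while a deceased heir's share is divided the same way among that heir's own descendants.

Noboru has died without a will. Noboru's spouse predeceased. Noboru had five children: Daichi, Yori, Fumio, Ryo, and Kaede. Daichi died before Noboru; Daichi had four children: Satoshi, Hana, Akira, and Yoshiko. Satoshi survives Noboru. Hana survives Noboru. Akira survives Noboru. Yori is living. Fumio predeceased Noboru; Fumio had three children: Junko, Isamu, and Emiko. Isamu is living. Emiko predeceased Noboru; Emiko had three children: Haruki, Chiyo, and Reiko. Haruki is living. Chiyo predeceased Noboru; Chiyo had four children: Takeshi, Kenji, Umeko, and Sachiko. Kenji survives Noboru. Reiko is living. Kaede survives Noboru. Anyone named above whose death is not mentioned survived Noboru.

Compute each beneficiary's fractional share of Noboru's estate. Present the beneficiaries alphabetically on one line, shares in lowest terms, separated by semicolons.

There is no surviving spouse, so the entire estate passes to Noboru's descendants per stirpes.
The estate is divided into 5 equal shares of 1/5 among Daichi, Yori, Fumio, Ryo, Kaede.
Daichi predeceased; the 1/5 allotted to Daichi's branch passes to Daichi's issue by representation.
The 1/5 is divided into 4 equal shares of 1/20 among Satoshi, Hana, Akira, Yoshiko.
Satoshi is living and takes 1/20.
Hana is living and takes 1/20.
Akira is living and takes 1/20.
Yoshiko is living and takes 1/20.
Yori is living and takes 1/5.
Fumio predeceased; the 1/5 allotted to Fumio's branch passes to Fumio's issue by representation.
The 1/5 is divided into 3 equal shares of 1/15 among Junko, Isamu, Emiko.
Junko is living and takes 1/15.
Isamu is living and takes 1/15.
Emiko predeceased; the 1/15 allotted to Emiko's branch passes to Emiko's issue by representation.
The 1/15 is divided into 3 equal shares of 1/45 among Haruki, Chiyo, Reiko.
Haruki is living and takes 1/45.
Chiyo predeceased; the 1/45 allotted to Chiyo's branch passes to Chiyo's issue by representation.
The 1/45 is divided into 4 equal shares of 1/180 among Takeshi, Kenji, Umeko, Sachiko.
Takeshi is living and takes 1/180.
Kenji is living and takes 1/180.
Umeko is living and takes 1/180.
Sachiko is living and takes 1/180.
Reiko is living and takes 1/45.
Ryo is living and takes 1/5.
Kaede is living and takes 1/5.

Akira 1/20; Hana 1/20; Haruki 1/45; Isamu 1/15; Junko 1/15; Kaede 1/5; Kenji 1/180; Reiko 1/45; Ryo 1/5; Sachiko 1/180; Satoshi 1/20; Takeshi 1/180; Umeko 1/180; Yori 1/5; Yoshiko 1/20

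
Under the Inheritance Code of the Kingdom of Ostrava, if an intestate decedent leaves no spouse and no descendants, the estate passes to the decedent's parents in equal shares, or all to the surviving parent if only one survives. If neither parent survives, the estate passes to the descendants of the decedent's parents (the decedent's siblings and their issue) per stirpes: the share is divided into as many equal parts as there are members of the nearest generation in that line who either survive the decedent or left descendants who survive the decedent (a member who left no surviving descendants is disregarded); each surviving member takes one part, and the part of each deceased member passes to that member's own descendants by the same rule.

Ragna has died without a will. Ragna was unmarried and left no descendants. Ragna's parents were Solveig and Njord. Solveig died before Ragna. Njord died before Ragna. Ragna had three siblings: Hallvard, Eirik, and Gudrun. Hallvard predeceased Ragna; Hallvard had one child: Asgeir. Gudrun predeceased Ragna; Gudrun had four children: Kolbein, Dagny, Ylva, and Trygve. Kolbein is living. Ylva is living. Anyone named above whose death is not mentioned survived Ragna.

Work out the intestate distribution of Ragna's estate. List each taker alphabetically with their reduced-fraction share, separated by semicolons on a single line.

Neither parent survives and there are no descendants, so the estate passes to Ragna's siblings and their issue per stirpes.
The estate is divided into 3 equal shares of 1/3 among Hallvard, Eirik, Gudrun.
Hallvard predeceased; the 1/3 allotted to Hallvard's branch passes to Hallvard's issue by representation.
Asgeir is the sole taker at this level and receives the full 1/3.
Eirik is living and takes 1/3.
Gudrun predeceased; the 1/3 allotted to Gudrun's branch passes to Gudrun's issue by representation.
The 1/3 is divided into 4 equal shares of 1/12 among Kolbein, Dagny, Ylva, Trygve.
Kolbein is living and takes 1/12.
Dagny is living and takes 1/12.
Ylva is living and takes 1/12.
Trygve is living and takes 1/12.

Asgeir 1/3; Dagny 1/12; Eirik 1/3; Kolbein 1/12; Trygve 1/12; Ylva 1/12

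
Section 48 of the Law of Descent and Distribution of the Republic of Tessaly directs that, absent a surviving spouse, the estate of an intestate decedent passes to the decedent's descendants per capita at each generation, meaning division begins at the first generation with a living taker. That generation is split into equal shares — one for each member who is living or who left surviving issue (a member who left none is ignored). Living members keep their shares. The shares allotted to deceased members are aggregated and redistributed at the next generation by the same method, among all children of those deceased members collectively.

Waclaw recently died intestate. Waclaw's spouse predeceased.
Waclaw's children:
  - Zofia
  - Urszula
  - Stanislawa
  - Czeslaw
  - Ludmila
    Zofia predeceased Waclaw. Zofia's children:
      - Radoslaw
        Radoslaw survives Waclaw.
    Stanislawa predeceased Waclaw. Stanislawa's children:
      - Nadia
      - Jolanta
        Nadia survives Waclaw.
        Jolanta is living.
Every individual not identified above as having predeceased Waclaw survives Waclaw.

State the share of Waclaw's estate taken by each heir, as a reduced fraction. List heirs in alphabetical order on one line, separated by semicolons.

Czeslaw 1/5; Jolanta 2/15; Ludmila 1/5; Nadia 2/15; Radoslaw 2/15; Urszula 1/5

There is no surviving spouse, so the entire estate passes to Waclaw's descendants per capita at each generation.
At generation 1 (Zofia, Urszula, Stanislawa, Czeslaw, Ludmila) there are 5 shares of (1)/5 = 1/5 each.
Living: Urszula, Czeslaw, and Ludmila — each takes 1/5.
Deceased: Zofia and Stanislawa. Their combined 2/5 is pooled and carried to generation 2.
At generation 2 (Radoslaw, Nadia, Jolanta) there are 3 shares of (2/5)/3 = 2/15 each.
Living: Radoslaw, Nadia, and Jolanta — each takes 2/15.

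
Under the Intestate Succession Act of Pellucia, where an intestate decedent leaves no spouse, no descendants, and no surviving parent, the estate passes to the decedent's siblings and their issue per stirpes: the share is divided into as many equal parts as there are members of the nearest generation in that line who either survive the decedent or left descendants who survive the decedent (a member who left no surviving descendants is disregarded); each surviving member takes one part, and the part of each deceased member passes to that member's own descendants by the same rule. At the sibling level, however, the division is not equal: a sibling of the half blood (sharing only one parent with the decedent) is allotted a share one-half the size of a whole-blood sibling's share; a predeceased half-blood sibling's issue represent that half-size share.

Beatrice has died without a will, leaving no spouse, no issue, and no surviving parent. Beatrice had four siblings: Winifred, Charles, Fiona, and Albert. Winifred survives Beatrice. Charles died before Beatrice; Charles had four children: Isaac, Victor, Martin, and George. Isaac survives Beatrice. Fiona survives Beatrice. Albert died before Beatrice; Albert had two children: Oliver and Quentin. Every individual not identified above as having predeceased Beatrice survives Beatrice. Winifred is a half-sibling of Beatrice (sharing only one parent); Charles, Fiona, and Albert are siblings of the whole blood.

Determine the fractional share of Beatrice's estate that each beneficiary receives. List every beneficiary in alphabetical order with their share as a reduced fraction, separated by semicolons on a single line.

No spouse, descendants, or parent survives, so the estate passes to Beatrice's siblings per stirpes.
Half-blood siblings count for one-half the weight of whole-blood siblings at the initial division.
Dividing 1 in proportion to weights (total weight 7/2): Winifred (weight 1/2) → 1/7; Charles (weight 1) → 2/7; Fiona (weight 1) → 2/7; Albert (weight 1) → 2/7.
Winifred is living and takes 1/7.
Charles predeceased; the 2/7 allotted to Charles's branch passes to Charles's issue by representation.
The 2/7 is divided into 4 equal shares of 1/14 among Isaac, Victor, Martin, George.
Isaac is living and takes 1/14.
Victor is living and takes 1/14.
Martin is living and takes 1/14.
George is living and takes 1/14.
Fiona is living and takes 2/7.
Albert predeceased; the 2/7 allotted to Albert's branch passes to Albert's issue by representation.
The 2/7 is divided into 2 equal shares of 1/7 among Oliver, Quentin.
Oliver is living and takes 1/7.
Quentin is living and takes 1/7.

Fiona 2/7; George 1/14; Isaac 1/14; Martin 1/14; Oliver 1/7; Quentin 1/7; Victor 1/14; Winifred 1/7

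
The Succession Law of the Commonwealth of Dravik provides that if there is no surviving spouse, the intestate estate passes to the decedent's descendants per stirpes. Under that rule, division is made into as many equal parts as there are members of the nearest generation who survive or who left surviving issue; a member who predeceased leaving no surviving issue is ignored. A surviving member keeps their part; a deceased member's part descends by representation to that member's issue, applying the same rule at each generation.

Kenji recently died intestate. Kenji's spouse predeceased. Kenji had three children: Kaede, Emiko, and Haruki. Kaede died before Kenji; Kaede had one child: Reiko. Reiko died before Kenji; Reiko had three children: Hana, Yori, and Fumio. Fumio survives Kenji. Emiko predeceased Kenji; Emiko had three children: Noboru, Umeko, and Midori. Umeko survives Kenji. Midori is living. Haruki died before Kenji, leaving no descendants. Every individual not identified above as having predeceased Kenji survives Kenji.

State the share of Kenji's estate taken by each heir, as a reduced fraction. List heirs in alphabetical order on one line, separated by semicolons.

There is no surviving spouse, so the entire estate passes to Kenji's descendants per stirpes.
Haruki left no surviving issue, so that branch lapses and is disregarded.
The estate is divided into 2 equal shares of 1/2 among Kaede, Emiko.
Kaede predeceased; the 1/2 allotted to Kaede's branch passes to Kaede's issue by representation.
Reiko's line is the sole branch at this level, so the full 1/2 passes to Reiko's issue by representation.
The 1/2 is divided into 3 equal shares of 1/6 among Hana, Yori, Fumio.
Hana is living and takes 1/6.
Yori is living and takes 1/6.
Fumio is living and takes 1/6.
Emiko predeceased; the 1/2 allotted to Emiko's branch passes to Emiko's issue by representation.
The 1/2 is divided into 3 equal shares of 1/6 among Noboru, Umeko, Midori.
Noboru is living and takes 1/6.
Umeko is living and takes 1/6.
Midori is living and takes 1/6.

Fumio 1/6; Hana 1/6; Midori 1/6; Noboru 1/6; Umeko 1/6; Yori 1/6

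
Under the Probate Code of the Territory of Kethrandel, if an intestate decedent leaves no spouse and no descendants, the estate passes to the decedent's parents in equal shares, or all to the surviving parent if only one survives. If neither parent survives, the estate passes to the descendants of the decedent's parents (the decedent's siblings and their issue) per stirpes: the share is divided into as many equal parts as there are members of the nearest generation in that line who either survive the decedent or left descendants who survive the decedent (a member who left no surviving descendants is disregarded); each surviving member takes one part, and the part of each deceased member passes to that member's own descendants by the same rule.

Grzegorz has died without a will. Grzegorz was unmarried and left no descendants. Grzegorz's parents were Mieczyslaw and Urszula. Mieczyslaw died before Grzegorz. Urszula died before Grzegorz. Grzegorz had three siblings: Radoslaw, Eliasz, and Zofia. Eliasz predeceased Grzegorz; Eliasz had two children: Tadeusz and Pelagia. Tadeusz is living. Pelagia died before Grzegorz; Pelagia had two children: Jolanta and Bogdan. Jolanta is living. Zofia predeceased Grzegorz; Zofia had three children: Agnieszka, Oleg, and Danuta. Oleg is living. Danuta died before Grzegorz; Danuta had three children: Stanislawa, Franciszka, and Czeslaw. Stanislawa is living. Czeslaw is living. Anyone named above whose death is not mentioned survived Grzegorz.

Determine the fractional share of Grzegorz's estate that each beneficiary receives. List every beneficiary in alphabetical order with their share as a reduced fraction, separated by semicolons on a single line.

Agnieszka 1/9; Bogdan 1/12; Czeslaw 1/27; Franciszka 1/27; Jolanta 1/12; Oleg 1/9; Radoslaw 1/3; Stanislawa 1/27; Tadeusz 1/6

Neither parent survives and there are no descendants, so the estate passes to Grzegorz's siblings and their issue per stirpes.
The estate is divided into 3 equal shares of 1/3 among Radoslaw, Eliasz, Zofia.
Radoslaw is living and takes 1/3.
Eliasz predeceased; the 1/3 allotted to Eliasz's branch passes to Eliasz's issue by representation.
The 1/3 is divided into 2 equal shares of 1/6 among Tadeusz, Pelagia.
Tadeusz is living and takes 1/6.
Pelagia predeceased; the 1/6 allotted to Pelagia's branch passes to Pelagia's issue by representation.
The 1/6 is divided into 2 equal shares of 1/12 among Jolanta, Bogdan.
Jolanta is living and takes 1/12.
Bogdan is living and takes 1/12.
Zofia predeceased; the 1/3 allotted to Zofia's branch passes to Zofia's issue by representation.
The 1/3 is divided into 3 equal shares of 1/9 among Agnieszka, Oleg, Danuta.
Agnieszka is living and takes 1/9.
Oleg is living and takes 1/9.
Danuta predeceased; the 1/9 allotted to Danuta's branch passes to Danuta's issue by representation.
The 1/9 is divided into 3 equal shares of 1/27 among Stanislawa, Franciszka, Czeslaw.
Stanislawa is living and takes 1/27.
Franciszka is living and takes 1/27.
Czeslaw is living and takes 1/27.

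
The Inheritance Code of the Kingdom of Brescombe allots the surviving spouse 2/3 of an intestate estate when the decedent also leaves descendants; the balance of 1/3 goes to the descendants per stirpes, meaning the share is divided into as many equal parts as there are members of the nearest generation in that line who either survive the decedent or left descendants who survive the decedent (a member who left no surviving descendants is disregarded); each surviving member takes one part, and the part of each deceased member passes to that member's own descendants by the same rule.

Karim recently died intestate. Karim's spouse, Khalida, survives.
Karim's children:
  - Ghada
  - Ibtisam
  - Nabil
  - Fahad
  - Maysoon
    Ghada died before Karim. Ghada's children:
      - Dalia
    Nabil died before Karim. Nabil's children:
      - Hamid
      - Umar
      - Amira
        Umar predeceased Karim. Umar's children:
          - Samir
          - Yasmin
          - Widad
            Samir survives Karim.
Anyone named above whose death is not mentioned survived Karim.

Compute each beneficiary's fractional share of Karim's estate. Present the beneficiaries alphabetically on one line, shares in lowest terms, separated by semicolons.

Amira 1/45; Dalia 1/15; Fahad 1/15; Hamid 1/45; Ibtisam 1/15; Khalida 2/3; Maysoon 1/15; Samir 1/135; Widad 1/135; Yasmin 1/135

Khalida, as surviving spouse, takes 2/3.
The remaining 1/3 passes to Karim's descendants per stirpes.
The 1/3 is divided into 5 equal shares of 1/15 among Ghada, Ibtisam, Nabil, Fahad, Maysoon.
Ghada predeceased; the 1/15 allotted to Ghada's branch passes to Ghada's issue by representation.
Dalia is the sole taker at this level and receives the full 1/15.
Ibtisam is living and takes 1/15.
Nabil predeceased; the 1/15 allotted to Nabil's branch passes to Nabil's issue by representation.
The 1/15 is divided into 3 equal shares of 1/45 among Hamid, Umar, Amira.
Hamid is living and takes 1/45.
Umar predeceased; the 1/45 allotted to Umar's branch passes to Umar's issue by representation.
The 1/45 is divided into 3 equal shares of 1/135 among Samir, Yasmin, Widad.
Samir is living and takes 1/135.
Yasmin is living and takes 1/135.
Widad is living and takes 1/135.
Amira is living and takes 1/45.
Fahad is living and takes 1/15.
Maysoon is living and takes 1/15.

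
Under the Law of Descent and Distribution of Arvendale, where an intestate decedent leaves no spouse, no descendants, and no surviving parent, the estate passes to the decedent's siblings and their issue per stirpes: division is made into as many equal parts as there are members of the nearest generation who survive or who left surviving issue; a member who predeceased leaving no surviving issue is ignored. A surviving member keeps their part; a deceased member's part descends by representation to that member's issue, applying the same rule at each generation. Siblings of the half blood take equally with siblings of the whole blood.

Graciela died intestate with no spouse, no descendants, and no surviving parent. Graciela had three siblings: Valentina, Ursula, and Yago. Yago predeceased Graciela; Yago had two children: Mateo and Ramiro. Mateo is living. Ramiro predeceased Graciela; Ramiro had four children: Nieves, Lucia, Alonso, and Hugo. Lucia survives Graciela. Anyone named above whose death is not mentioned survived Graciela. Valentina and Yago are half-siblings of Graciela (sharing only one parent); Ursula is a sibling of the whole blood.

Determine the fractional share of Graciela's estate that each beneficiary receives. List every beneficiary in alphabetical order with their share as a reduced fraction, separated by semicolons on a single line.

Alonso 1/24; Hugo 1/24; Lucia 1/24; Mateo 1/6; Nieves 1/24; Ursula 1/3; Valentina 1/3

No spouse, descendants, or parent survives, so the estate passes to Graciela's siblings per stirpes.
Half-blood and whole-blood siblings take equally under the stated rule.
The estate is divided into 3 equal shares of 1/3 among Valentina, Ursula, Yago.
Valentina is living and takes 1/3.
Ursula is living and takes 1/3.
Yago predeceased; the 1/3 allotted to Yago's branch passes to Yago's issue by representation.
The 1/3 is divided into 2 equal shares of 1/6 among Mateo, Ramiro.
Mateo is living and takes 1/6.
Ramiro predeceased; the 1/6 allotted to Ramiro's branch passes to Ramiro's issue by representation.
The 1/6 is divided into 4 equal shares of 1/24 among Nieves, Lucia, Alonso, Hugo.
Nieves is living and takes 1/24.
Lucia is living and takes 1/24.
Alonso is living and takes 1/24.
Hugo is living and takes 1/24.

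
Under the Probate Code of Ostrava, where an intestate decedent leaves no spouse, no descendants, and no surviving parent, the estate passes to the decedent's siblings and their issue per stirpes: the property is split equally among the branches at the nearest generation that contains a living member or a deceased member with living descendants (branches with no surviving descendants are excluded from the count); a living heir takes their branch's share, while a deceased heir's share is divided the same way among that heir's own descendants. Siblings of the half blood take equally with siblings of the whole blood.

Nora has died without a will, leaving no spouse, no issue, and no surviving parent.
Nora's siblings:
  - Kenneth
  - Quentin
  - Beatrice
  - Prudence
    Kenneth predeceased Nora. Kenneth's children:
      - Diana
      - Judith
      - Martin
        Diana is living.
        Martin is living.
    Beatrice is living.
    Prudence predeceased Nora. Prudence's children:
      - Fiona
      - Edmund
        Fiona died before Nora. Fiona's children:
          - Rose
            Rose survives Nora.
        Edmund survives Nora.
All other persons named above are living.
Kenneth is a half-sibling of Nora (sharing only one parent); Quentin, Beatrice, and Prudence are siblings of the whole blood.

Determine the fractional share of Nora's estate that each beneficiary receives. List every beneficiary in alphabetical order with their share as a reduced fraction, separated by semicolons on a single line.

Beatrice 1/4; Diana 1/12; Edmund 1/8; Judith 1/12; Martin 1/12; Quentin 1/4; Rose 1/8

No spouse, descendants, or parent survives, so the estate passes to Nora's siblings per stirpes.
Half-blood and whole-blood siblings take equally under the stated rule.
The estate is divided into 4 equal shares of 1/4 among Kenneth, Quentin, Beatrice, Prudence.
Kenneth predeceased; the 1/4 allotted to Kenneth's branch passes to Kenneth's issue by representation.
The 1/4 is divided into 3 equal shares of 1/12 among Diana, Judith, Martin.
Diana is living and takes 1/12.
Judith is living and takes 1/12.
Martin is living and takes 1/12.
Quentin is living and takes 1/4.
Beatrice is living and takes 1/4.
Prudence predeceased; the 1/4 allotted to Prudence's branch passes to Prudence's issue by representation.
The 1/4 is divided into 2 equal shares of 1/8 among Fiona, Edmund.
Fiona predeceased; the 1/8 allotted to Fiona's branch passes to Fiona's issue by representation.
Rose is the sole taker at this level and receives the full 1/8.
Edmund is living and takes 1/8.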